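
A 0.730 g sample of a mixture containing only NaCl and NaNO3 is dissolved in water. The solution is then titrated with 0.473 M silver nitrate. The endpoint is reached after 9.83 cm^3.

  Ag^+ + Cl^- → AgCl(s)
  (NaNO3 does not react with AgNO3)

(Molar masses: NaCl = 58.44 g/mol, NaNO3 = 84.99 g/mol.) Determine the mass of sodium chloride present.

n(AgNO3) = 0.00983 × 0.473 = 4.65 × 10^-3 mol
Let x = n(NaCl), y = n(NaNO3).
Titrant: 1x = 4.65 × 10^-3;  mass: 58.44x + 84.99y = 0.730
Solving, x = 4.65 × 10^-3 mol, y = 5.39 × 10^-3 mol
mass of NaCl = 4.65 × 10^-3 × 58.44 = 0.272 g

0.272 g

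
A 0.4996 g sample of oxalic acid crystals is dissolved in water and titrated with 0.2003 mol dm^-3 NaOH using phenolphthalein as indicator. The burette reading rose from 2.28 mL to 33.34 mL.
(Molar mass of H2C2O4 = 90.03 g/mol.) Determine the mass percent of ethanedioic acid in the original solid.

56.06 %

H2C2O4 + 2 NaOH → Na2C2O4 + 2 H2O
n(NaOH) = 0.03106 L × 0.2003 mol/L = 6.221 × 10^-3 mol
From the 1:2 ratio, n(H2C2O4) = 1/2 × 6.221 × 10^-3 = 3.111 × 10^-3 mol
mass of H2C2O4 = 3.111 × 10^-3 × 90.03 g/mol = 0.2801 g
% H2C2O4 = 0.2801 / 0.4996 × 100 = 56.06 %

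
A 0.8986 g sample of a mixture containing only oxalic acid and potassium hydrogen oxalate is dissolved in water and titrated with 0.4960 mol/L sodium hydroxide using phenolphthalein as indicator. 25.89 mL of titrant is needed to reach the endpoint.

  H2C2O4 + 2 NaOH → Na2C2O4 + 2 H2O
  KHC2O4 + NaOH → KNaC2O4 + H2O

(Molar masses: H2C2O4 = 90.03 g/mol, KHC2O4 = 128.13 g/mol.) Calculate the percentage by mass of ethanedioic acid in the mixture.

n(NaOH) = 0.02589 × 0.4960 = 0.01284 mol
Let x = n(H2C2O4), y = n(KHC2O4).
Titrant: 2x + 1y = 0.01284;  mass: 90.03x + 128.13y = 0.8986
Solving, x = 4.492 × 10^-3 mol, y = 3.857 × 10^-3 mol
mass of H2C2O4 = 4.492 × 10^-3 × 90.03 = 0.4045 g
% H2C2O4 = 0.4045 / 0.8986 × 100 = 45.01 %

45.01 %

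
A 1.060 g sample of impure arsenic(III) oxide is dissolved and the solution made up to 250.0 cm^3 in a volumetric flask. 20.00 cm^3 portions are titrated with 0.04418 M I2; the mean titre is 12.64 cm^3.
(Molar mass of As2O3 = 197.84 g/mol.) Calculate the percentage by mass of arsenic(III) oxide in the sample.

65.14 %

As2O3 + 2 I2 + 2 H2O → As2O5 + 4 HI
n(I2) per titration = 0.01264 × 0.04418 = 5.584 × 10^-4 mol
From the 1:2 ratio, n(As2O3) in each aliquot = 1/2 × 5.584 × 10^-4 = 2.792 × 10^-4 mol
n(As2O3) in the whole flask = 2.792 × 10^-4 × 250.0/20.00 = 3.490 × 10^-3 mol
mass of As2O3 = 3.490 × 10^-3 × 197.84 = 0.6905 g
% As2O3 = 0.6905 / 1.060 × 100 = 65.14 %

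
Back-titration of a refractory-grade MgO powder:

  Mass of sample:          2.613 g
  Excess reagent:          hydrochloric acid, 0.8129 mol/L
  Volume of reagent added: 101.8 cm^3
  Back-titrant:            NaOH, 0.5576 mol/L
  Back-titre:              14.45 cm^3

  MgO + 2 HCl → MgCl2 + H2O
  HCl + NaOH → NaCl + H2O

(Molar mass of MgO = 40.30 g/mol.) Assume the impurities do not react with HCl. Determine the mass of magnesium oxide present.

1.505 g

n(HCl) added = 0.1018 × 0.8129 = 0.08275 mol
n(NaOH) used in back-titration = 0.01445 × 0.5576 = 8.057 × 10^-3 mol
n(HCl) left over = 8.057 × 10^-3 mol (1:1 ratio)
n(HCl) consumed by analyte = 0.08275 − 8.057 × 10^-3 = 0.07470 mol
From the 1:2 ratio, n(MgO) = 1/2 × 0.07470 = 0.03735 mol
mass of MgO = 0.03735 × 40.30 = 1.505 g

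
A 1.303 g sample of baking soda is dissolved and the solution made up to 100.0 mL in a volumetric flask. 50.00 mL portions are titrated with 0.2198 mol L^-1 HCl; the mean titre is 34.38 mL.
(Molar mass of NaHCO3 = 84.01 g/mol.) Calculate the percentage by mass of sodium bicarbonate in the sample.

NaHCO3 + HCl → NaCl + H2O + CO2
n(HCl) per titration = 0.03438 × 0.2198 = 7.557 × 10^-3 mol
n(NaHCO3) in each aliquot = 7.557 × 10^-3 mol (1:1 ratio)
n(NaHCO3) in the whole flask = 7.557 × 10^-3 × 100.0/50.00 = 0.01511 mol
mass of NaHCO3 = 0.01511 × 84.01 = 1.270 g
% NaHCO3 = 1.270 / 1.303 × 100 = 97.44 %

97.44 %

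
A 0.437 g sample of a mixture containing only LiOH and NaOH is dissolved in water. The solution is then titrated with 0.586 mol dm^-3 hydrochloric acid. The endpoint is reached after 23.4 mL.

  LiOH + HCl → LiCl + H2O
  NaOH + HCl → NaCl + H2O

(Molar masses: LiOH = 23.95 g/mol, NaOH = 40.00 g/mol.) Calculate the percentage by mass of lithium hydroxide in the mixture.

38.1 %

n(HCl) = 0.0234 × 0.586 = 0.0137 mol
Let x = n(LiOH), y = n(NaOH).
Titrant: 1x + 1y = 0.0137;  mass: 23.95x + 40.00y = 0.437
Solving, x = 6.95 × 10^-3 mol, y = 6.77 × 10^-3 mol
mass of LiOH = 6.95 × 10^-3 × 23.95 = 0.166 g
% LiOH = 0.166 / 0.437 × 100 = 38.1 %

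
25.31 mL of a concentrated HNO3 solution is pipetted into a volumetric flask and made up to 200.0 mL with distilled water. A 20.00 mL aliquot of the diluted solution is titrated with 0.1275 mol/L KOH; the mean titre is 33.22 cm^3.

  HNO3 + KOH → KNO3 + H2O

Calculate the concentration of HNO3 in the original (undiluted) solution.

1.673 mol/L

n(KOH) = 0.03322 × 0.1275 = 4.236 × 10^-3 mol
n(HNO3) in the aliquot = 4.236 × 10^-3 mol (1:1 ratio)
[HNO3]_dilute = 4.236 × 10^-3 / 0.02000 = 0.2118 mol/L
Dilution factor = 200.0 / 25.31 = 7.902
[HNO3]_stock = 0.2118 × 7.902 = 1.673 mol/L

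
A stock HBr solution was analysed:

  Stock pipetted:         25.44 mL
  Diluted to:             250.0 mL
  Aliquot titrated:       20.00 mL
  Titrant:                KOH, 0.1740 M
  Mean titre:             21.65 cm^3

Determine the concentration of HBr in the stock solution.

HBr + KOH → KBr + H2O
n(KOH) = 0.02165 × 0.1740 = 3.767 × 10^-3 mol
n(HBr) in the aliquot = 3.767 × 10^-3 mol (1:1 ratio)
[HBr]_dilute = 3.767 × 10^-3 / 0.02000 = 0.1884 mol/L
Dilution factor = 250.0 / 25.44 = 9.827
[HBr]_stock = 0.1884 × 9.827 = 1.851 mol/L

1.851 M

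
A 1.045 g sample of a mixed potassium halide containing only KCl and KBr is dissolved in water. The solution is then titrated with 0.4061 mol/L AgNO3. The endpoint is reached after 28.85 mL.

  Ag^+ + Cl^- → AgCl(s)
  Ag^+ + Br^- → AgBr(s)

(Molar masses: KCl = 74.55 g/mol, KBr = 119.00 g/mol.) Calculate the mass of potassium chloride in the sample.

n(AgNO3) = 0.02885 × 0.4061 = 0.01172 mol
Let x = n(KCl), y = n(KBr).
Titrant: 1x + 1y = 0.01172;  mass: 74.55x + 119.00y = 1.045
Solving, x = 7.856 × 10^-3 mol, y = 3.860 × 10^-3 mol
mass of KCl = 7.856 × 10^-3 × 74.55 = 0.5857 g

0.5857 g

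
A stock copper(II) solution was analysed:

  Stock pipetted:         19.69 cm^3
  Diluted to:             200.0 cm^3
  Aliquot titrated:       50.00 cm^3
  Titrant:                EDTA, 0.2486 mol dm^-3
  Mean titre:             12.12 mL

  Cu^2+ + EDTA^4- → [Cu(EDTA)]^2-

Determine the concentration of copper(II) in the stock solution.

n(EDTA) = 0.01212 × 0.2486 = 3.013 × 10^-3 mol
n(Cu2+) in the aliquot = 3.013 × 10^-3 mol (1:1 ratio)
[Cu2+]_dilute = 3.013 × 10^-3 / 0.05000 = 0.06026 mol/L
Dilution factor = 200.0 / 19.69 = 10.16
[Cu2+]_stock = 0.06026 × 10.16 = 0.6121 mol/L

0.6121 mol/L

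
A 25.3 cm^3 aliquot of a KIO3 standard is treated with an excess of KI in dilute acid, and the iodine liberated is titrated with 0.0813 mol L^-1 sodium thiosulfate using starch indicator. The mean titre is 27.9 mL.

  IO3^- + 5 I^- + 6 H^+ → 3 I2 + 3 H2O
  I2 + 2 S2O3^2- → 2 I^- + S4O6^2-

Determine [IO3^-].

0.0149 mol/L

n(S2O3^2-) = 0.0279 × 0.0813 = 2.27 × 10^-3 mol
n(I2) = n(S2O3^2-)/2 = 1.13 × 10^-3 mol
From the 1:3 ratio, n(IO3^-) in the aliquot = 1/3 × 1.13 × 10^-3 = 3.78 × 10^-4 mol
[IO3^-] = 3.78 × 10^-4 / 0.0253 = 0.0149 mol/L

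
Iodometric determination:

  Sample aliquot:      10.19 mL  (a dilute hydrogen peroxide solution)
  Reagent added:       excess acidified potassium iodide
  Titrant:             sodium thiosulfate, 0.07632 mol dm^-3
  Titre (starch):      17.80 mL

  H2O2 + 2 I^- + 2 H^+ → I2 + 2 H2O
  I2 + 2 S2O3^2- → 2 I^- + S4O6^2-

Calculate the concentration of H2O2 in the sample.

0.06666 mol/L

n(S2O3^2-) = 0.01780 × 0.07632 = 1.358 × 10^-3 mol
n(I2) = n(S2O3^2-)/2 = 6.792 × 10^-4 mol
n(H2O2) in the aliquot = 6.792 × 10^-4 mol (1:1 ratio)
[H2O2] = 6.792 × 10^-4 / 0.01019 = 0.06666 mol/L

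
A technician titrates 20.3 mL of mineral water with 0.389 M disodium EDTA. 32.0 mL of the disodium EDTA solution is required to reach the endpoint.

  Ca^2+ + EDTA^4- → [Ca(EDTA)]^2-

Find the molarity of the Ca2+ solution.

0.613 M

n(EDTA) = 0.0320 L × 0.389 mol/L = 0.0124 mol
n(Ca2+) = 0.0124 mol (1:1 mole ratio)
[Ca2+] = 0.0124 mol / 0.0203 L = 0.613 mol/L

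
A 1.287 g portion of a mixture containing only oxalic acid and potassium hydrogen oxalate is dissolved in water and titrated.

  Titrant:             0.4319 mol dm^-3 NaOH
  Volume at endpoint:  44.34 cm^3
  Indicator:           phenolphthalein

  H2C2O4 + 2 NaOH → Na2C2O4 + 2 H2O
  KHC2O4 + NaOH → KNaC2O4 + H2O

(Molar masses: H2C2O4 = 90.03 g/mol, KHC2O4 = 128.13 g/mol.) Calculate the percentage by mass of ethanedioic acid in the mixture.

n(NaOH) = 0.04434 × 0.4319 = 0.01915 mol
Let x = n(H2C2O4), y = n(KHC2O4).
Titrant: 2x + 1y = 0.01915;  mass: 90.03x + 128.13y = 1.287
Solving, x = 7.019 × 10^-3 mol, y = 5.113 × 10^-3 mol
mass of H2C2O4 = 7.019 × 10^-3 × 90.03 = 0.6319 g
% H2C2O4 = 0.6319 / 1.287 × 100 = 49.10 %

49.10 %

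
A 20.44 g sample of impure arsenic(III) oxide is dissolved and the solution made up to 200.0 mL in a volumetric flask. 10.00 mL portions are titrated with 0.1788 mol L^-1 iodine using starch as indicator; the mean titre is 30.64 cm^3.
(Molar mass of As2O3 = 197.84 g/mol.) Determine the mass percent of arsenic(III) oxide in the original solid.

As2O3 + 2 I2 + 2 H2O → As2O5 + 4 HI
n(I2) per titration = 0.03064 × 0.1788 = 5.478 × 10^-3 mol
From the 1:2 ratio, n(As2O3) in each aliquot = 1/2 × 5.478 × 10^-3 = 2.739 × 10^-3 mol
n(As2O3) in the whole flask = 2.739 × 10^-3 × 200.0/10.00 = 0.05478 mol
mass of As2O3 = 0.05478 × 197.84 = 10.84 g
% As2O3 = 10.84 / 20.44 × 100 = 53.03 %

53.03 %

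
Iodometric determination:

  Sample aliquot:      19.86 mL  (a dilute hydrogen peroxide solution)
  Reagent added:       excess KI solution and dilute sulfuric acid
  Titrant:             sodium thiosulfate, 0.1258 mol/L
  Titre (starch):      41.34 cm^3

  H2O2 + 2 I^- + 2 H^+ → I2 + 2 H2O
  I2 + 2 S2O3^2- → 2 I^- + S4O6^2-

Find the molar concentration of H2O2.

0.1309 mol/L

n(S2O3^2-) = 0.04134 × 0.1258 = 5.201 × 10^-3 mol
n(I2) = n(S2O3^2-)/2 = 2.600 × 10^-3 mol
n(H2O2) in the aliquot = 2.600 × 10^-3 mol (1:1 ratio)
[H2O2] = 2.600 × 10^-3 / 0.01986 = 0.1309 mol/L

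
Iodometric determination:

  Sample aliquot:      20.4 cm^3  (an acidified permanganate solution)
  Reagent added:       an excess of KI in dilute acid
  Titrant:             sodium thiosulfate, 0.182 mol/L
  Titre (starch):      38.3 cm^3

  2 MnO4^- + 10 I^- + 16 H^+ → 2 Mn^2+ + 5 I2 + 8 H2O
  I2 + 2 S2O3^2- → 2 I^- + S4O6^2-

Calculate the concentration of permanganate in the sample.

0.0683 mol/L

n(S2O3^2-) = 0.0383 × 0.182 = 6.97 × 10^-3 mol
n(I2) = n(S2O3^2-)/2 = 3.49 × 10^-3 mol
From the 2:5 ratio, n(MnO4^-) in the aliquot = 2/5 × 3.49 × 10^-3 = 1.39 × 10^-3 mol
[MnO4^-] = 1.39 × 10^-3 / 0.0204 = 0.0683 mol/L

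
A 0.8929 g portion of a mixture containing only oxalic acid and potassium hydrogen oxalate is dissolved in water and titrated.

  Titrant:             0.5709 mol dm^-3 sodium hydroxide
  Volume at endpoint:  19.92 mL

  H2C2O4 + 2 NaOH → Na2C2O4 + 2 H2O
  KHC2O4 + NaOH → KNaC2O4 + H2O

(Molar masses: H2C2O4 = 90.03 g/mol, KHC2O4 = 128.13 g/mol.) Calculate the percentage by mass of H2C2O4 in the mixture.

n(NaOH) = 0.01992 × 0.5709 = 0.01137 mol
Let x = n(H2C2O4), y = n(KHC2O4).
Titrant: 2x + 1y = 0.01137;  mass: 90.03x + 128.13y = 0.8929
Solving, x = 3.394 × 10^-3 mol, y = 4.584 × 10^-3 mol
mass of H2C2O4 = 3.394 × 10^-3 × 90.03 = 0.3056 g
% H2C2O4 = 0.3056 / 0.8929 × 100 = 34.22 %

34.22 %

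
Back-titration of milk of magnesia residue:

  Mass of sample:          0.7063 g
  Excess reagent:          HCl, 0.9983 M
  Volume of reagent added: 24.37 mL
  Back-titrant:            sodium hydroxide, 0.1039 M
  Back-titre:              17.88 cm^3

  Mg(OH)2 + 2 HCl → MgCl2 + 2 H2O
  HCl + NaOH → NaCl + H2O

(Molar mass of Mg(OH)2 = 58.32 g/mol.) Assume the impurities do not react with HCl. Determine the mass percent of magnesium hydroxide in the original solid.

92.77 %

n(HCl) added = 0.02437 × 0.9983 = 0.02433 mol
n(NaOH) used in back-titration = 0.01788 × 0.1039 = 1.858 × 10^-3 mol
n(HCl) left over = 1.858 × 10^-3 mol (1:1 ratio)
n(HCl) consumed by analyte = 0.02433 − 1.858 × 10^-3 = 0.02247 mol
From the 1:2 ratio, n(Mg(OH)2) = 1/2 × 0.02247 = 0.01124 mol
mass of Mg(OH)2 = 0.01124 × 58.32 = 0.6552 g
% Mg(OH)2 = 0.6552 / 0.7063 × 100 = 92.77 %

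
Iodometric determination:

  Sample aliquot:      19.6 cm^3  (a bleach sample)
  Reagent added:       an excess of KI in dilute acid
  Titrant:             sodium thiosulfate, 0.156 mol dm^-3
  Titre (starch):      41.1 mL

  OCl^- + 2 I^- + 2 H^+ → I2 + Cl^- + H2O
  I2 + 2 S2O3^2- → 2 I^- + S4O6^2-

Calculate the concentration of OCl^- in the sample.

0.164 mol/L

n(S2O3^2-) = 0.0411 × 0.156 = 6.41 × 10^-3 mol
n(I2) = n(S2O3^2-)/2 = 3.21 × 10^-3 mol
n(OCl^-) in the aliquot = 3.21 × 10^-3 mol (1:1 ratio)
[OCl^-] = 3.21 × 10^-3 / 0.0196 = 0.164 mol/L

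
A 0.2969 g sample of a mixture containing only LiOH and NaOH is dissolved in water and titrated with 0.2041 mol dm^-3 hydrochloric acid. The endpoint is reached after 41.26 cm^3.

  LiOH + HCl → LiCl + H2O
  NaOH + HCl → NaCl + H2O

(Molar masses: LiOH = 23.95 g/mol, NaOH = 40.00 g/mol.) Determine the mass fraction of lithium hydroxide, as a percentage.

20.08 %

n(HCl) = 0.04126 × 0.2041 = 8.421 × 10^-3 mol
Let x = n(LiOH), y = n(NaOH).
Titrant: 1x + 1y = 8.421 × 10^-3;  mass: 23.95x + 40.00y = 0.2969
Solving, x = 2.489 × 10^-3 mol, y = 5.932 × 10^-3 mol
mass of LiOH = 2.489 × 10^-3 × 23.95 = 0.05961 g
% LiOH = 0.05961 / 0.2969 × 100 = 20.08 %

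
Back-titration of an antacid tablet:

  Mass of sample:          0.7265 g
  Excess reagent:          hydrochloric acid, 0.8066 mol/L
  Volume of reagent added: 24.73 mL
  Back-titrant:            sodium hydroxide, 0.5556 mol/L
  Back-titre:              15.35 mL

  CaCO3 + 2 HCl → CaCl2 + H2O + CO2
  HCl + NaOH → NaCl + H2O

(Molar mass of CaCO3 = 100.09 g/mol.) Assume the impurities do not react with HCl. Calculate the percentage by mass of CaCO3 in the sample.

78.66 %

n(HCl) added = 0.02473 × 0.8066 = 0.01995 mol
n(NaOH) used in back-titration = 0.01535 × 0.5556 = 8.528 × 10^-3 mol
n(HCl) left over = 8.528 × 10^-3 mol (1:1 ratio)
n(HCl) consumed by analyte = 0.01995 − 8.528 × 10^-3 = 0.01142 mol
From the 1:2 ratio, n(CaCO3) = 1/2 × 0.01142 = 5.709 × 10^-3 mol
mass of CaCO3 = 5.709 × 10^-3 × 100.09 = 0.5715 g
% CaCO3 = 0.5715 / 0.7265 × 100 = 78.66 %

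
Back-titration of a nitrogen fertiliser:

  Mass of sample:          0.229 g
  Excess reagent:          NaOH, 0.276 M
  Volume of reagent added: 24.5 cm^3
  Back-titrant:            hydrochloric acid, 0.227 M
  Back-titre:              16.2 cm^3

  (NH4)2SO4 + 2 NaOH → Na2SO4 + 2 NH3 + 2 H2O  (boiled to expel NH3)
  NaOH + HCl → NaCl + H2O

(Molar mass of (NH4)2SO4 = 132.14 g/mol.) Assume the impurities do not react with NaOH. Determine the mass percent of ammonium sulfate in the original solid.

89.0 %

n(NaOH) added = 0.0245 × 0.276 = 6.76 × 10^-3 mol
n(HCl) used in back-titration = 0.0162 × 0.227 = 3.68 × 10^-3 mol
n(NaOH) left over = 3.68 × 10^-3 mol (1:1 ratio)
n(NaOH) consumed by analyte = 6.76 × 10^-3 − 3.68 × 10^-3 = 3.08 × 10^-3 mol
From the 1:2 ratio, n((NH4)2SO4) = 1/2 × 3.08 × 10^-3 = 1.54 × 10^-3 mol
mass of (NH4)2SO4 = 1.54 × 10^-3 × 132.14 = 0.204 g
% (NH4)2SO4 = 0.204 / 0.229 × 100 = 89.0 %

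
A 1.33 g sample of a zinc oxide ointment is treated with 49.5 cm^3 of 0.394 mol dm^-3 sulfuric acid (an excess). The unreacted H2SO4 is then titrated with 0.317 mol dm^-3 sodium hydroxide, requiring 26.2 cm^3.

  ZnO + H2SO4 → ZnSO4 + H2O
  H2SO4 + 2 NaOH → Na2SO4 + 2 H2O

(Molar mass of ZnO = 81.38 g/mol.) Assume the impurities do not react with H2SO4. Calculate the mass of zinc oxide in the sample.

1.25 g

n(H2SO4) added = 0.0495 × 0.394 = 0.0195 mol
n(NaOH) used in back-titration = 0.0262 × 0.317 = 8.31 × 10^-3 mol
From the 1:2 ratio, n(H2SO4) left over = 1/2 × 8.31 × 10^-3 = 4.15 × 10^-3 mol
n(H2SO4) consumed by analyte = 0.0195 − 4.15 × 10^-3 = 0.0154 mol
n(ZnO) = 0.0154 mol (1:1 ratio)
mass of ZnO = 0.0154 × 81.38 = 1.25 g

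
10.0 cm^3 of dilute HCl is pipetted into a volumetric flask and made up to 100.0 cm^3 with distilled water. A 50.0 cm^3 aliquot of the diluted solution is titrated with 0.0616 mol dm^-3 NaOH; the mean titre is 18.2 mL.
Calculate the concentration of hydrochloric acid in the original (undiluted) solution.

HCl + NaOH → NaCl + H2O
n(NaOH) = 0.0182 × 0.0616 = 1.12 × 10^-3 mol
n(HCl) in the aliquot = 1.12 × 10^-3 mol (1:1 ratio)
[HCl]_dilute = 1.12 × 10^-3 / 0.0500 = 0.0224 mol/L
Dilution factor = 100.0 / 10.0 = 10.00
[HCl]_stock = 0.0224 × 10.00 = 0.224 mol/L

0.224 mol/L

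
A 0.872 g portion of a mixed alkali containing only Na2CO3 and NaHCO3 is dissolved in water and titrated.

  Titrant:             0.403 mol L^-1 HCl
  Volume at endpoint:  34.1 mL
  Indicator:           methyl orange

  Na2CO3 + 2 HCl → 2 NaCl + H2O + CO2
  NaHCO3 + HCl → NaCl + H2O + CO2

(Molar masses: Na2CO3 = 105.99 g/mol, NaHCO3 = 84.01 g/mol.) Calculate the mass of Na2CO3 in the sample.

n(HCl) = 0.0341 × 0.403 = 0.0137 mol
Let x = n(Na2CO3), y = n(NaHCO3).
Titrant: 2x + 1y = 0.0137;  mass: 105.99x + 84.01y = 0.872
Solving, x = 4.55 × 10^-3 mol, y = 4.63 × 10^-3 mol
mass of Na2CO3 = 4.55 × 10^-3 × 105.99 = 0.483 g

0.483 g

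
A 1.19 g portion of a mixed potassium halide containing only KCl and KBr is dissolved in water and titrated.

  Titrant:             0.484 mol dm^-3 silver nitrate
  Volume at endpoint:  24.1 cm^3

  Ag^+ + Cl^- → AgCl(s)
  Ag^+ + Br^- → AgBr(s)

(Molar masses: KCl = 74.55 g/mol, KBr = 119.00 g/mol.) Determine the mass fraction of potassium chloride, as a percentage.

n(AgNO3) = 0.0241 × 0.484 = 0.0117 mol
Let x = n(KCl), y = n(KBr).
Titrant: 1x + 1y = 0.0117;  mass: 74.55x + 119.00y = 1.19
Solving, x = 4.46 × 10^-3 mol, y = 7.21 × 10^-3 mol
mass of KCl = 4.46 × 10^-3 × 74.55 = 0.332 g
% KCl = 0.332 / 1.19 × 100 = 27.9 %

27.9 %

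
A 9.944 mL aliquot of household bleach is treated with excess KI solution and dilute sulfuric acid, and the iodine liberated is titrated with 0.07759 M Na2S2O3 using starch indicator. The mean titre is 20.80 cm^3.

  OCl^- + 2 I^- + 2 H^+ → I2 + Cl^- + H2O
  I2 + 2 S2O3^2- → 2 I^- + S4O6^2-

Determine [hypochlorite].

n(S2O3^2-) = 0.02080 × 0.07759 = 1.614 × 10^-3 mol
n(I2) = n(S2O3^2-)/2 = 8.069 × 10^-4 mol
n(OCl^-) in the aliquot = 8.069 × 10^-4 mol (1:1 ratio)
[OCl^-] = 8.069 × 10^-4 / 0.009944 = 0.08115 mol/L

0.08115 M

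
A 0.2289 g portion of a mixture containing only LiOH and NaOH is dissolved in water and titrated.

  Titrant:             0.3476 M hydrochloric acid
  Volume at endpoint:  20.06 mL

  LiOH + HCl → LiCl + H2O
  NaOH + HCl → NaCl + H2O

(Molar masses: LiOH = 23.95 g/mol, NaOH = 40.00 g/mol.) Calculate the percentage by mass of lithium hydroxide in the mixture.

32.60 %

n(HCl) = 0.02006 × 0.3476 = 6.973 × 10^-3 mol
Let x = n(LiOH), y = n(NaOH).
Titrant: 1x + 1y = 6.973 × 10^-3;  mass: 23.95x + 40.00y = 0.2289
Solving, x = 3.116 × 10^-3 mol, y = 3.857 × 10^-3 mol
mass of LiOH = 3.116 × 10^-3 × 23.95 = 0.07463 g
% LiOH = 0.07463 / 0.2289 × 100 = 32.60 %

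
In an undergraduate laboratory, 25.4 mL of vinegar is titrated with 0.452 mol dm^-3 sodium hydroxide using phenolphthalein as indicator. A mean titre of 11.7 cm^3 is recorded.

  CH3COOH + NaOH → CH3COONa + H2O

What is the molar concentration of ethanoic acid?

0.208 mol/L

n(NaOH) = 0.0117 L × 0.452 mol/L = 5.29 × 10^-3 mol
n(CH3COOH) = 5.29 × 10^-3 mol (1:1 mole ratio)
[CH3COOH] = 5.29 × 10^-3 mol / 0.0254 L = 0.208 mol/L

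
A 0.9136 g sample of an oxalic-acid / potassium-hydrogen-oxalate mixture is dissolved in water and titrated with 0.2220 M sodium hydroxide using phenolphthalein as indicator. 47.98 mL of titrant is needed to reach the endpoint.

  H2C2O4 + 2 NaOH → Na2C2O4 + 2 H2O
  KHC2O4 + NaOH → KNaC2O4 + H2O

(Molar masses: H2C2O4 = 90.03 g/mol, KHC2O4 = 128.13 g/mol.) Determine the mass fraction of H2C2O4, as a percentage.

n(NaOH) = 0.04798 × 0.2220 = 0.01065 mol
Let x = n(H2C2O4), y = n(KHC2O4).
Titrant: 2x + 1y = 0.01065;  mass: 90.03x + 128.13y = 0.9136
Solving, x = 2.714 × 10^-3 mol, y = 5.223 × 10^-3 mol
mass of H2C2O4 = 2.714 × 10^-3 × 90.03 = 0.2444 g
% H2C2O4 = 0.2444 / 0.9136 × 100 = 26.75 %

26.75 %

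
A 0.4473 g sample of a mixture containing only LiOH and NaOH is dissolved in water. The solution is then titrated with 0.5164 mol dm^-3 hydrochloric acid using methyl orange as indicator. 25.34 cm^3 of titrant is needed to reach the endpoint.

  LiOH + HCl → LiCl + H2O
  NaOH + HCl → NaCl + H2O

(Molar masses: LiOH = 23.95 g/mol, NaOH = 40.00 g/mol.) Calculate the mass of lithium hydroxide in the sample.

0.1136 g

n(HCl) = 0.02534 × 0.5164 = 0.01309 mol
Let x = n(LiOH), y = n(NaOH).
Titrant: 1x + 1y = 0.01309;  mass: 23.95x + 40.00y = 0.4473
Solving, x = 4.743 × 10^-3 mol, y = 8.343 × 10^-3 mol
mass of LiOH = 4.743 × 10^-3 × 23.95 = 0.1136 g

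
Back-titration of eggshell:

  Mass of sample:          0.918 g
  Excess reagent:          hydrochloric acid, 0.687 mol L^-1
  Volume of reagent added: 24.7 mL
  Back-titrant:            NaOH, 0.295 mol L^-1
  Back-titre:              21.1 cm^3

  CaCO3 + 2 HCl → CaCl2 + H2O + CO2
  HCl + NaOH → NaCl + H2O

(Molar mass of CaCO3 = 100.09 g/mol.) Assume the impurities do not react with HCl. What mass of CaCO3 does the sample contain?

0.538 g

n(HCl) added = 0.0247 × 0.687 = 0.0170 mol
n(NaOH) used in back-titration = 0.0211 × 0.295 = 6.22 × 10^-3 mol
n(HCl) left over = 6.22 × 10^-3 mol (1:1 ratio)
n(HCl) consumed by analyte = 0.0170 − 6.22 × 10^-3 = 0.0107 mol
From the 1:2 ratio, n(CaCO3) = 1/2 × 0.0107 = 5.37 × 10^-3 mol
mass of CaCO3 = 5.37 × 10^-3 × 100.09 = 0.538 g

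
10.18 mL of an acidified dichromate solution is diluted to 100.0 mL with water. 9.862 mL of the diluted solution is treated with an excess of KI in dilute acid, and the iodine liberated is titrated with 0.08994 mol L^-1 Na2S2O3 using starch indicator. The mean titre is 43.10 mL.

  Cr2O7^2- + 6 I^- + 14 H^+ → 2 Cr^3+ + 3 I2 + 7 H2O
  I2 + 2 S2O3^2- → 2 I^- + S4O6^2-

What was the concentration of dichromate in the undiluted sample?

n(S2O3^2-) = 0.04310 × 0.08994 = 3.876 × 10^-3 mol
n(I2) = n(S2O3^2-)/2 = 1.938 × 10^-3 mol
From the 1:3 ratio, n(Cr2O7^2-) in the aliquot = 1/3 × 1.938 × 10^-3 = 6.461 × 10^-4 mol
[Cr2O7^2-]_dilute = 6.461 × 10^-4 / 0.009862 = 0.06551 mol/L
[Cr2O7^2-]_original = 0.06551 × 100.0/10.18 = 0.6435 mol/L

0.6435 mol/L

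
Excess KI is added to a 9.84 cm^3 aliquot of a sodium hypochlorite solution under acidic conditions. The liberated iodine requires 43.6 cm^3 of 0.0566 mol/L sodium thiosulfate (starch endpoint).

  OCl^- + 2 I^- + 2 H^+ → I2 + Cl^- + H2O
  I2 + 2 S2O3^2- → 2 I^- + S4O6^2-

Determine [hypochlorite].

n(S2O3^2-) = 0.0436 × 0.0566 = 2.47 × 10^-3 mol
n(I2) = n(S2O3^2-)/2 = 1.23 × 10^-3 mol
n(OCl^-) in the aliquot = 1.23 × 10^-3 mol (1:1 ratio)
[OCl^-] = 1.23 × 10^-3 / 0.00984 = 0.125 mol/L

0.125 mol/L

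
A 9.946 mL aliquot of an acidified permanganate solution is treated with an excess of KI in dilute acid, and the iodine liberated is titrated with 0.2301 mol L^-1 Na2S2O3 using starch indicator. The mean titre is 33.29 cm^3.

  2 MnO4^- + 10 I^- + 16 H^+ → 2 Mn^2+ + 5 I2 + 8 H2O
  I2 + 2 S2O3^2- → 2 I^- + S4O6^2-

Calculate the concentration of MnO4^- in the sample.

0.1540 mol/L

n(S2O3^2-) = 0.03329 × 0.2301 = 7.660 × 10^-3 mol
n(I2) = n(S2O3^2-)/2 = 3.830 × 10^-3 mol
From the 2:5 ratio, n(MnO4^-) in the aliquot = 2/5 × 3.830 × 10^-3 = 1.532 × 10^-3 mol
[MnO4^-] = 1.532 × 10^-3 / 0.009946 = 0.1540 mol/L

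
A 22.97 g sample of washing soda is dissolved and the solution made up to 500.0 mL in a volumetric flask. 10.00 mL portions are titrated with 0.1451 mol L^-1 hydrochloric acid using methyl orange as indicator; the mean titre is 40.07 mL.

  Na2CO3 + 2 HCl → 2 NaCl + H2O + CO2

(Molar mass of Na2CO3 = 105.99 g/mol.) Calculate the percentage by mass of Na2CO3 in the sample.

67.07 %

n(HCl) per titration = 0.04007 × 0.1451 = 5.814 × 10^-3 mol
From the 1:2 ratio, n(Na2CO3) in each aliquot = 1/2 × 5.814 × 10^-3 = 2.907 × 10^-3 mol
n(Na2CO3) in the whole flask = 2.907 × 10^-3 × 500.0/10.00 = 0.1454 mol
mass of Na2CO3 = 0.1454 × 105.99 = 15.41 g
% Na2CO3 = 15.41 / 22.97 × 100 = 67.07 %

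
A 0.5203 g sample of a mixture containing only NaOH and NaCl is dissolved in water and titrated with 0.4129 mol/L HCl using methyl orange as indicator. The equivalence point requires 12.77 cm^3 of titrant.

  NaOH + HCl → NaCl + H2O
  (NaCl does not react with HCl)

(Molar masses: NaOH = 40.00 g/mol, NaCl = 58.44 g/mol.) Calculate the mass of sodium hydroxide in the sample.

n(HCl) = 0.01277 × 0.4129 = 5.273 × 10^-3 mol
Let x = n(NaOH), y = n(NaCl).
Titrant: 1x = 5.273 × 10^-3;  mass: 40.00x + 58.44y = 0.5203
Solving, x = 5.273 × 10^-3 mol, y = 5.294 × 10^-3 mol
mass of NaOH = 5.273 × 10^-3 × 40.00 = 0.2109 g

0.2109 g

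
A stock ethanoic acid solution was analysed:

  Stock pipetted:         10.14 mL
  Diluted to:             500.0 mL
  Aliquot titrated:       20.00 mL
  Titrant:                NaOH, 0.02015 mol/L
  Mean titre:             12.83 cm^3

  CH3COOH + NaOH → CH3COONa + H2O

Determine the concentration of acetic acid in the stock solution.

0.6374 mol/L

n(NaOH) = 0.01283 × 0.02015 = 2.585 × 10^-4 mol
n(CH3COOH) in the aliquot = 2.585 × 10^-4 mol (1:1 ratio)
[CH3COOH]_dilute = 2.585 × 10^-4 / 0.02000 = 0.01293 mol/L
Dilution factor = 500.0 / 10.14 = 49.31
[CH3COOH]_stock = 0.01293 × 49.31 = 0.6374 mol/L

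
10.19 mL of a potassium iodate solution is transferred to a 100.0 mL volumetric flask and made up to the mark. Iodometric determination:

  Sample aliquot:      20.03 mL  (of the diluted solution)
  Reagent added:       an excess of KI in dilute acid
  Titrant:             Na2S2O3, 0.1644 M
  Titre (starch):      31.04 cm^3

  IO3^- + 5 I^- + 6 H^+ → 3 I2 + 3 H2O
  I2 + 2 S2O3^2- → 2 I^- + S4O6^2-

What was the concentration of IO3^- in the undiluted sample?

0.4167 M

n(S2O3^2-) = 0.03104 × 0.1644 = 5.103 × 10^-3 mol
n(I2) = n(S2O3^2-)/2 = 2.551 × 10^-3 mol
From the 1:3 ratio, n(IO3^-) in the aliquot = 1/3 × 2.551 × 10^-3 = 8.505 × 10^-4 mol
[IO3^-]_dilute = 8.505 × 10^-4 / 0.02003 = 0.04246 mol/L
[IO3^-]_original = 0.04246 × 100.0/10.19 = 0.4167 mol/L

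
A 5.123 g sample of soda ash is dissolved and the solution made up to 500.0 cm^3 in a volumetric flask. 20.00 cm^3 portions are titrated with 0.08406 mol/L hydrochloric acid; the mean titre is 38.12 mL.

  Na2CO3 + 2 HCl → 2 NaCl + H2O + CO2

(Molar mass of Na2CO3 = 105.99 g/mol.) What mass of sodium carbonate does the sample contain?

n(HCl) per titration = 0.03812 × 0.08406 = 3.204 × 10^-3 mol
From the 1:2 ratio, n(Na2CO3) in each aliquot = 1/2 × 3.204 × 10^-3 = 1.602 × 10^-3 mol
n(Na2CO3) in the whole flask = 1.602 × 10^-3 × 500.0/20.00 = 0.04005 mol
mass of Na2CO3 = 0.04005 × 105.99 = 4.245 g

4.245 g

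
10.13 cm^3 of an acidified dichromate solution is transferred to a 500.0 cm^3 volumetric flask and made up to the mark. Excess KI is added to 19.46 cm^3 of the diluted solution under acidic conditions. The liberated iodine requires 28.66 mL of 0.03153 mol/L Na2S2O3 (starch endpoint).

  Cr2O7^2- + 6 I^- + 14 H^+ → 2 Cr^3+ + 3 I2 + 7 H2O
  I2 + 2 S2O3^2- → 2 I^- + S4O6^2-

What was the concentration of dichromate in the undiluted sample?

0.3820 mol/L

n(S2O3^2-) = 0.02866 × 0.03153 = 9.036 × 10^-4 mol
n(I2) = n(S2O3^2-)/2 = 4.518 × 10^-4 mol
From the 1:3 ratio, n(Cr2O7^2-) in the aliquot = 1/3 × 4.518 × 10^-4 = 1.506 × 10^-4 mol
[Cr2O7^2-]_dilute = 1.506 × 10^-4 / 0.01946 = 0.007739 mol/L
[Cr2O7^2-]_original = 0.007739 × 500.0/10.13 = 0.3820 mol/L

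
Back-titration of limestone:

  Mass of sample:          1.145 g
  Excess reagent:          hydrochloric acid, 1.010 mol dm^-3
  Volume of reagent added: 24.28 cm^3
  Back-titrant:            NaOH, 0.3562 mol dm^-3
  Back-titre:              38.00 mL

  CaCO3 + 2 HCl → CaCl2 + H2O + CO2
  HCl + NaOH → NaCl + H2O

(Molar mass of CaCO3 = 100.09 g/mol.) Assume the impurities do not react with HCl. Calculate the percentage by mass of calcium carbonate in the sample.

48.02 %

n(HCl) added = 0.02428 × 1.010 = 0.02452 mol
n(NaOH) used in back-titration = 0.03800 × 0.3562 = 0.01354 mol
n(HCl) left over = 0.01354 mol (1:1 ratio)
n(HCl) consumed by analyte = 0.02452 − 0.01354 = 0.01099 mol
From the 1:2 ratio, n(CaCO3) = 1/2 × 0.01099 = 5.494 × 10^-3 mol
mass of CaCO3 = 5.494 × 10^-3 × 100.09 = 0.5499 g
% CaCO3 = 0.5499 / 1.145 × 100 = 48.02 %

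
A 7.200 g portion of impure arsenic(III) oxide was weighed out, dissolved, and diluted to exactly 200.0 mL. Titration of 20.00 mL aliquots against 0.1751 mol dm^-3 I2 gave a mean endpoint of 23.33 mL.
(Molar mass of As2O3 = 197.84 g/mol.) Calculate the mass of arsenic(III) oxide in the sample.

As2O3 + 2 I2 + 2 H2O → As2O5 + 4 HI
n(I2) per titration = 0.02333 × 0.1751 = 4.085 × 10^-3 mol
From the 1:2 ratio, n(As2O3) in each aliquot = 1/2 × 4.085 × 10^-3 = 2.043 × 10^-3 mol
n(As2O3) in the whole flask = 2.043 × 10^-3 × 200.0/20.00 = 0.02043 mol
mass of As2O3 = 0.02043 × 197.84 = 4.041 g

4.041 g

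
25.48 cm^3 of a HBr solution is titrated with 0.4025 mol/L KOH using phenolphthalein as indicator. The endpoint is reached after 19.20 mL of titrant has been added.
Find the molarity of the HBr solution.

HBr + KOH → KBr + H2O
n(KOH) = 0.01920 L × 0.4025 mol/L = 7.728 × 10^-3 mol
n(HBr) = 7.728 × 10^-3 mol (1:1 mole ratio)
[HBr] = 7.728 × 10^-3 mol / 0.02548 L = 0.3033 mol/L

0.3033 mol/L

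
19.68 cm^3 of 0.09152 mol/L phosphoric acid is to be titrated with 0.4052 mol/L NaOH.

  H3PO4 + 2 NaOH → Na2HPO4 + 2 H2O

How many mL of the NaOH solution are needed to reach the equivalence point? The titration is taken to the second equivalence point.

n(H3PO4) = 0.01968 L × 0.09152 mol/L = 1.801 × 10^-3 mol
From the 2:1 stoichiometry, n(NaOH) = 2/1 × 1.801 × 10^-3 = 3.602 × 10^-3 mol
V(NaOH) = 3.602 × 10^-3 mol / 0.4052 mol/L = 0.008890 L = 8.890 mL

8.890 mL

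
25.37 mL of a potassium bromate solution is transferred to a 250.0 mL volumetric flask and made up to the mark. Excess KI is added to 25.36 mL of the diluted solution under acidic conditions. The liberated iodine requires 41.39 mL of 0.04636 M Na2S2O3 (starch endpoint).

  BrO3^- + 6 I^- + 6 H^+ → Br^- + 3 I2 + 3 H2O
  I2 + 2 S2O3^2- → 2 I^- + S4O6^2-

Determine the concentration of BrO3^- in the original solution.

0.1243 M

n(S2O3^2-) = 0.04139 × 0.04636 = 1.919 × 10^-3 mol
n(I2) = n(S2O3^2-)/2 = 9.594 × 10^-4 mol
From the 1:3 ratio, n(BrO3^-) in the aliquot = 1/3 × 9.594 × 10^-4 = 3.198 × 10^-4 mol
[BrO3^-]_dilute = 3.198 × 10^-4 / 0.02536 = 0.01261 mol/L
[BrO3^-]_original = 0.01261 × 250.0/25.37 = 0.1243 mol/L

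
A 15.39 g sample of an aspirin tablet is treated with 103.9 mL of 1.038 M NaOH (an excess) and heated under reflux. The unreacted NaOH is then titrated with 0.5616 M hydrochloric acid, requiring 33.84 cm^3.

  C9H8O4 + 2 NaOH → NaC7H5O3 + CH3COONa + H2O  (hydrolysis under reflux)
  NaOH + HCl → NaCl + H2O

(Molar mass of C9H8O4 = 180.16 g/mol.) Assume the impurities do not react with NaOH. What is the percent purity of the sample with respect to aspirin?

52.00 %

n(NaOH) added = 0.1039 × 1.038 = 0.1078 mol
n(HCl) used in back-titration = 0.03384 × 0.5616 = 0.01900 mol
n(NaOH) left over = 0.01900 mol (1:1 ratio)
n(NaOH) consumed by analyte = 0.1078 − 0.01900 = 0.08884 mol
From the 1:2 ratio, n(C9H8O4) = 1/2 × 0.08884 = 0.04442 mol
mass of C9H8O4 = 0.04442 × 180.16 = 8.003 g
% C9H8O4 = 8.003 / 15.39 × 100 = 52.00 %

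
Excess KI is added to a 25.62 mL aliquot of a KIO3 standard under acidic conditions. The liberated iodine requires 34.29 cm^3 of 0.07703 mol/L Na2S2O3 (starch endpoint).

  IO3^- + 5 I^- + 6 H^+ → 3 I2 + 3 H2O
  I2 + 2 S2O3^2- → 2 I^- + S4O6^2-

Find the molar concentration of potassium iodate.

0.01718 mol/L

n(S2O3^2-) = 0.03429 × 0.07703 = 2.641 × 10^-3 mol
n(I2) = n(S2O3^2-)/2 = 1.321 × 10^-3 mol
From the 1:3 ratio, n(IO3^-) in the aliquot = 1/3 × 1.321 × 10^-3 = 4.402 × 10^-4 mol
[IO3^-] = 4.402 × 10^-4 / 0.02562 = 0.01718 mol/L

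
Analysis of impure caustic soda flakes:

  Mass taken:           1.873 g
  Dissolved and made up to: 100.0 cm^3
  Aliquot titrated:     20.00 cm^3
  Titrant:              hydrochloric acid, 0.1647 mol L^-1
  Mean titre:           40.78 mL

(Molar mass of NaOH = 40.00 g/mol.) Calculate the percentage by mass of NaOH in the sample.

NaOH + HCl → NaCl + H2O
n(HCl) per titration = 0.04078 × 0.1647 = 6.716 × 10^-3 mol
n(NaOH) in each aliquot = 6.716 × 10^-3 mol (1:1 ratio)
n(NaOH) in the whole flask = 6.716 × 10^-3 × 100.0/20.00 = 0.03358 mol
mass of NaOH = 0.03358 × 40.00 = 1.343 g
% NaOH = 1.343 / 1.873 × 100 = 71.72 %

71.72 %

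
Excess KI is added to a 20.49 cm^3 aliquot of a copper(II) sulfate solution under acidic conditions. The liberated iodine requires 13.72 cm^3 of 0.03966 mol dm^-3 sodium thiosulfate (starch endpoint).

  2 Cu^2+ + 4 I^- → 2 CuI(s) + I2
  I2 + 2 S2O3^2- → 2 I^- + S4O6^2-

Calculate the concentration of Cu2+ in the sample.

0.02656 mol/L

n(S2O3^2-) = 0.01372 × 0.03966 = 5.441 × 10^-4 mol
n(I2) = n(S2O3^2-)/2 = 2.721 × 10^-4 mol
From the 2:1 ratio, n(Cu2+) in the aliquot = 2/1 × 2.721 × 10^-4 = 5.441 × 10^-4 mol
[Cu2+] = 5.441 × 10^-4 / 0.02049 = 0.02656 mol/L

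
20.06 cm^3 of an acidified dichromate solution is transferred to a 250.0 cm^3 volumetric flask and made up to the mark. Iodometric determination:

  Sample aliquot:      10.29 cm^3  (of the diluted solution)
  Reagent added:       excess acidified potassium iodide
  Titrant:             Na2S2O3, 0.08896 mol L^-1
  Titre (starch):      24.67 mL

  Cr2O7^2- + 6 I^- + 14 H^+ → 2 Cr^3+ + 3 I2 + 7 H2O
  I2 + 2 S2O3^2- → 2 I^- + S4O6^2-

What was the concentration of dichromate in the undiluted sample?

n(S2O3^2-) = 0.02467 × 0.08896 = 2.195 × 10^-3 mol
n(I2) = n(S2O3^2-)/2 = 1.097 × 10^-3 mol
From the 1:3 ratio, n(Cr2O7^2-) in the aliquot = 1/3 × 1.097 × 10^-3 = 3.658 × 10^-4 mol
[Cr2O7^2-]_dilute = 3.658 × 10^-4 / 0.01029 = 0.03555 mol/L
[Cr2O7^2-]_original = 0.03555 × 250.0/20.06 = 0.4430 mol/L

0.4430 mol/L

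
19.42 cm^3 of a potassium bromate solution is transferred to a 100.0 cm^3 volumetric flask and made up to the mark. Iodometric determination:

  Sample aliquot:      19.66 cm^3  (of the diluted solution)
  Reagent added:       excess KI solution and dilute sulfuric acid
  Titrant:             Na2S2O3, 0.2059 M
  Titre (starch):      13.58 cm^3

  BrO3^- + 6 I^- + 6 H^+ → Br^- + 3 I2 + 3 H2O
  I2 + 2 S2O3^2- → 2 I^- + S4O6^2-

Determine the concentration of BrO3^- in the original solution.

0.1221 M

n(S2O3^2-) = 0.01358 × 0.2059 = 2.796 × 10^-3 mol
n(I2) = n(S2O3^2-)/2 = 1.398 × 10^-3 mol
From the 1:3 ratio, n(BrO3^-) in the aliquot = 1/3 × 1.398 × 10^-3 = 4.660 × 10^-4 mol
[BrO3^-]_dilute = 4.660 × 10^-4 / 0.01966 = 0.02370 mol/L
[BrO3^-]_original = 0.02370 × 100.0/19.42 = 0.1221 mol/L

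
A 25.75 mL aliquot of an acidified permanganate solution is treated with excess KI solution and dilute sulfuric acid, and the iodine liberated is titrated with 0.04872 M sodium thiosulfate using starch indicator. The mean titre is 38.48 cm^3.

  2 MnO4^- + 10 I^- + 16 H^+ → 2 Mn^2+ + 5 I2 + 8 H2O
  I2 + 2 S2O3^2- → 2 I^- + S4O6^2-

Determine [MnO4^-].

n(S2O3^2-) = 0.03848 × 0.04872 = 1.875 × 10^-3 mol
n(I2) = n(S2O3^2-)/2 = 9.374 × 10^-4 mol
From the 2:5 ratio, n(MnO4^-) in the aliquot = 2/5 × 9.374 × 10^-4 = 3.749 × 10^-4 mol
[MnO4^-] = 3.749 × 10^-4 / 0.02575 = 0.01456 mol/L

0.01456 M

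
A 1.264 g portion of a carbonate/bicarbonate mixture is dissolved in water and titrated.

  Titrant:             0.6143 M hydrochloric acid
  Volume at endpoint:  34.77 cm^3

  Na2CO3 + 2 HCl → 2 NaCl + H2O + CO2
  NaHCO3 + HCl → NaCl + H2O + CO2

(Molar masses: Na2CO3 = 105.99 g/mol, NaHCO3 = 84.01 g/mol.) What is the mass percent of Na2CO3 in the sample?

n(HCl) = 0.03477 × 0.6143 = 0.02136 mol
Let x = n(Na2CO3), y = n(NaHCO3).
Titrant: 2x + 1y = 0.02136;  mass: 105.99x + 84.01y = 1.264
Solving, x = 8.550 × 10^-3 mol, y = 4.258 × 10^-3 mol
mass of Na2CO3 = 8.550 × 10^-3 × 105.99 = 0.9063 g
% Na2CO3 = 0.9063 / 1.264 × 100 = 71.70 %

71.70 %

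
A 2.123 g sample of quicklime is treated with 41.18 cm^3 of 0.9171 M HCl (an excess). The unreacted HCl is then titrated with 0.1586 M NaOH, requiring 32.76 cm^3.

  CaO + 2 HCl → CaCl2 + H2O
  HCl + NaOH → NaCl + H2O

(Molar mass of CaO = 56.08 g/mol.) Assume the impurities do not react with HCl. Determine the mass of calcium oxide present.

0.9133 g

n(HCl) added = 0.04118 × 0.9171 = 0.03777 mol
n(NaOH) used in back-titration = 0.03276 × 0.1586 = 5.196 × 10^-3 mol
n(HCl) left over = 5.196 × 10^-3 mol (1:1 ratio)
n(HCl) consumed by analyte = 0.03777 − 5.196 × 10^-3 = 0.03257 mol
From the 1:2 ratio, n(CaO) = 1/2 × 0.03257 = 0.01629 mol
mass of CaO = 0.01629 × 56.08 = 0.9133 g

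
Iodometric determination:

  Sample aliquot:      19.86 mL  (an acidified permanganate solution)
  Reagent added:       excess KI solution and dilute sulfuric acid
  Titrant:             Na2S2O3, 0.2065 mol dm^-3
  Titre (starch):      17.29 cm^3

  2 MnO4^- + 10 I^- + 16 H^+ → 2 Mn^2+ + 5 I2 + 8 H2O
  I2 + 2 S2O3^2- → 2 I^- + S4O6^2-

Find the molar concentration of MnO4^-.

n(S2O3^2-) = 0.01729 × 0.2065 = 3.570 × 10^-3 mol
n(I2) = n(S2O3^2-)/2 = 1.785 × 10^-3 mol
From the 2:5 ratio, n(MnO4^-) in the aliquot = 2/5 × 1.785 × 10^-3 = 7.141 × 10^-4 mol
[MnO4^-] = 7.141 × 10^-4 / 0.01986 = 0.03596 mol/L

0.03596 mol/L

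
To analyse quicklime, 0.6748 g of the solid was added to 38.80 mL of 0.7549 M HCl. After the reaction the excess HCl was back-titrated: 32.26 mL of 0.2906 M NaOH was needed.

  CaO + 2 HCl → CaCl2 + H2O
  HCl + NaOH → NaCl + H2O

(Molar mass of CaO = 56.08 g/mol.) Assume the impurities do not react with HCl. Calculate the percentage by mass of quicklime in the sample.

n(HCl) added = 0.03880 × 0.7549 = 0.02929 mol
n(NaOH) used in back-titration = 0.03226 × 0.2906 = 9.375 × 10^-3 mol
n(HCl) left over = 9.375 × 10^-3 mol (1:1 ratio)
n(HCl) consumed by analyte = 0.02929 − 9.375 × 10^-3 = 0.01992 mol
From the 1:2 ratio, n(CaO) = 1/2 × 0.01992 = 9.958 × 10^-3 mol
mass of CaO = 9.958 × 10^-3 × 56.08 = 0.5584 g
% CaO = 0.5584 / 0.6748 × 100 = 82.75 %

82.75 %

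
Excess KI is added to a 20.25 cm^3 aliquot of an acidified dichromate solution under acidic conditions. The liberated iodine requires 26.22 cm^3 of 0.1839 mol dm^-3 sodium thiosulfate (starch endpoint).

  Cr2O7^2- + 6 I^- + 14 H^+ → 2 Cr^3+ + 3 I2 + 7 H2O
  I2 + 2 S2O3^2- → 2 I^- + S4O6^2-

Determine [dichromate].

n(S2O3^2-) = 0.02622 × 0.1839 = 4.822 × 10^-3 mol
n(I2) = n(S2O3^2-)/2 = 2.411 × 10^-3 mol
From the 1:3 ratio, n(Cr2O7^2-) in the aliquot = 1/3 × 2.411 × 10^-3 = 8.036 × 10^-4 mol
[Cr2O7^2-] = 8.036 × 10^-4 / 0.02025 = 0.03969 mol/L

0.03969 mol/L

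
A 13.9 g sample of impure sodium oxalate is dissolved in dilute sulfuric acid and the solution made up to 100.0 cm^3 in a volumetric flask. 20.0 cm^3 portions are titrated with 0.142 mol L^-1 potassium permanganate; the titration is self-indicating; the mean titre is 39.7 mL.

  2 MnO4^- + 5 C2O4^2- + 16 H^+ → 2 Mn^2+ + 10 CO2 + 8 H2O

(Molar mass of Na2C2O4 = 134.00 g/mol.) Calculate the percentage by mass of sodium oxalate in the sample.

n(KMnO4) per titration = 0.0397 × 0.142 = 5.64 × 10^-3 mol
From the 5:2 ratio, n(Na2C2O4) in each aliquot = 5/2 × 5.64 × 10^-3 = 0.0141 mol
n(Na2C2O4) in the whole flask = 0.0141 × 100.0/20.0 = 0.0705 mol
mass of Na2C2O4 = 0.0705 × 134.00 = 9.44 g
% Na2C2O4 = 9.44 / 13.9 × 100 = 67.9 %

67.9 %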